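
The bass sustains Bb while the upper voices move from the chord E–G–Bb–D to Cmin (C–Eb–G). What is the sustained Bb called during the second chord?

Pedal tone (pedal point).

The harmony at that moment is C minor triad (C, Eb, G); Bb is not a chord tone.
It is held over (the same pitch as the preceding Bb) and then sustained as the same pitch into the next harmony.
Sustained through a change of harmony — a pedal tone.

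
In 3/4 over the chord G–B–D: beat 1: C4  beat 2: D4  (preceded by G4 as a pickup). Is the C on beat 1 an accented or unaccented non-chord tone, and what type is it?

The harmony at that moment is G major triad (G, B, D); C4 is not a chord tone.
It is approached by leap down from G4 and left by step up to D4.
Leap in, step out — an appoggiatura.
It falls on the downbeat, so it is accented.

Accented appoggiatura.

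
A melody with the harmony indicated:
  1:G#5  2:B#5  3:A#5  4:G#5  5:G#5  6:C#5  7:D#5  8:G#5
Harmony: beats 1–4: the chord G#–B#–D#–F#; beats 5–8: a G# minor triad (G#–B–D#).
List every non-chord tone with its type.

A#5 (beat 3) — passing tone; C#5 (beat 6) — appoggiatura.

The harmony at that moment is G# dominant seventh chord (G#, B#, D#, F#); A#5 is not a chord tone.
It is approached by step down from B#5 and left by step down to G#5.
Step in, step out in the same direction — a passing tone.
The harmony at that moment is G# minor triad (G#, B, D#); C#5 is not a chord tone.
It is approached by leap down from G#5 and left by step up to D#5.
Leap in, step out — an appoggiatura.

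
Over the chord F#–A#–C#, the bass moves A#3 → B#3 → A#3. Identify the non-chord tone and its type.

B#3 is a neighbor tone.

The harmony at that moment is F# major triad (F#, A#, C#); B#3 is not a chord tone.
It is approached by step up from A#3 and left by step down to A#3.
Step away and step back to the same note — a neighbor tone (upper neighbor).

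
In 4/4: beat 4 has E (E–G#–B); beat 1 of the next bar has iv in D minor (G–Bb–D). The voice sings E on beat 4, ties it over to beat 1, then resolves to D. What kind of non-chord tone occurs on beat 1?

The harmony at that moment is G minor triad (G, Bb, D); E is not a chord tone.
It is held over (the same pitch as the preceding E) and left by step down to D.
Held over from the previous chord and resolving down by step — a suspension.

Suspension.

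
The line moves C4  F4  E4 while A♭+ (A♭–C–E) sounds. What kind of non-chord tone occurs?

The harmony at that moment is A♭ augmented triad (A♭, C, E); F4 is not a chord tone.
It is approached by leap up from C4 and left by step down to E4.
Leap in, step out — an appoggiatura.

F4 is an appoggiatura.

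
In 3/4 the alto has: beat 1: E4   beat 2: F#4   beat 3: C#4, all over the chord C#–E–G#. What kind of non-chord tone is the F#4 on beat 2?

The harmony at that moment is C# minor triad (C#, E, G#); F#4 is not a chord tone.
It is approached by step up from E4 and left by leap down to C#4.
Step in, leap out, on a weak beat — an escape tone.

Escape tone.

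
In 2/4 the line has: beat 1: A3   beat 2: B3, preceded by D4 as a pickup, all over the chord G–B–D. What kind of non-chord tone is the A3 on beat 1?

The harmony at that moment is G major triad (G, B, D); A3 is not a chord tone.
It is approached by leap down from D4 and left by step up to B3.
Leap in, step out, metrically accented — an appoggiatura.

Appoggiatura.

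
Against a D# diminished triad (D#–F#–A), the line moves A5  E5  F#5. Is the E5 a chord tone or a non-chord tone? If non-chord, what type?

Non-chord tone — an appoggiatura.

The harmony at that moment is D# diminished triad (D#, F#, A); E5 is not a chord tone.
It is approached by leap down from A5 and left by step up to F#5.
Leap in, step out — an appoggiatura.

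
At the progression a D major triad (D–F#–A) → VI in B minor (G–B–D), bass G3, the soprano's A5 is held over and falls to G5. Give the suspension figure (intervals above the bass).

9–8 suspension.

At the second chord the bass is G3. The suspended A5 lies a ninth above the bass; after resolving down by step to G5, the interval above the bass becomes an octave.
Suspension figures are named by those two intervals: 9–8.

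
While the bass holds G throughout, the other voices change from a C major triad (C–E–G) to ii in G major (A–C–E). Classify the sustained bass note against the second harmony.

The harmony at that moment is A minor triad (A, C, E); G is not a chord tone.
It is held over (the same pitch as the preceding G) and then sustained as the same pitch into the next harmony.
Sustained through a change of harmony — a pedal tone.

Pedal tone (pedal point).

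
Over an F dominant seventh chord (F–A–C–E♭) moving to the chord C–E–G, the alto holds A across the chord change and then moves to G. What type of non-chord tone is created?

A is a suspension.

The harmony at that moment is C major triad (C, E, G); A is not a chord tone.
It is held over (the same pitch as the preceding A) and left by step down to G.
Held over from the previous chord and resolving down by step — a suspension.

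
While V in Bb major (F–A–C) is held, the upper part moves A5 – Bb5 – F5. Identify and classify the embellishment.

Bb5 is an escape tone.

The harmony at that moment is F major triad (F, A, C); Bb5 is not a chord tone.
It is approached by step up from A5 and left by leap down to F5.
Step in, leap out — an escape tone.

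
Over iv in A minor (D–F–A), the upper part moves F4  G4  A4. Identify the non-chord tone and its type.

The harmony at that moment is D minor triad (D, F, A); G4 is not a chord tone.
It is approached by step up from F4 and left by step up to A4.
Step in, step out in the same direction — a passing tone.

G4 is a passing tone.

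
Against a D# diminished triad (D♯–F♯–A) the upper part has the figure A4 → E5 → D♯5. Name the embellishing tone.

E5 is an appoggiatura.

The harmony at that moment is D♯ diminished triad (D♯, F♯, A); E5 is not a chord tone.
It is approached by leap up from A4 and left by step down to D♯5.
Leap in, step out — an appoggiatura.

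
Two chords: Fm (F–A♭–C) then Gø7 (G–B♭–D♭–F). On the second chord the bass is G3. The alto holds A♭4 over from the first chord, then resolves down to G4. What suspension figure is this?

At the second chord the bass is G3. The suspended A♭4 lies a ninth above the bass; after resolving down by step to G4, the interval above the bass becomes an octave.
Suspension figures are named by those two intervals: 9–8.

9–8 suspension.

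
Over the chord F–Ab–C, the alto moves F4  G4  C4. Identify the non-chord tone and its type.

G4 is an escape tone.

The harmony at that moment is F minor triad (F, Ab, C); G4 is not a chord tone.
It is approached by step up from F4 and left by leap down to C4.
Step in, leap out — an escape tone.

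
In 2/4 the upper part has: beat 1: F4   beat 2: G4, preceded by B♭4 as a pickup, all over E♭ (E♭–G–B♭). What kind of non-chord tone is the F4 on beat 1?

The harmony at that moment is E♭ major triad (E♭, G, B♭); F4 is not a chord tone.
It is approached by leap down from B♭4 and left by step up to G4.
Leap in, step out, metrically accented — an appoggiatura.

Appoggiatura.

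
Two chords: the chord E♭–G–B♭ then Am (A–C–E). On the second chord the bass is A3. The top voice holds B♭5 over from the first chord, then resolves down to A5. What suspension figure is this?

9–8 suspension.

At the second chord the bass is A3. The suspended B♭5 lies a ninth above the bass; after resolving down by step to A5, the interval above the bass becomes an octave.
Suspension figures are named by those two intervals: 9–8.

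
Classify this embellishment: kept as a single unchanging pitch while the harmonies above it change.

Approach: none. Departure: none — a single pitch is sustained while the chords change around it, passing through harmonies that do not contain it.
No melodic motion at all; the dissonance is created entirely by the moving harmonies against the stationary note — a pedal tone (pedal point).

Pedal tone.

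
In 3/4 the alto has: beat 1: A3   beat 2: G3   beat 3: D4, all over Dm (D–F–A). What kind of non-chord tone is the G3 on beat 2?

The harmony at that moment is D minor triad (D, F, A); G3 is not a chord tone.
It is approached by step down from A3 and left by leap up to D4.
Step in, leap out, on a weak beat — an escape tone.

Escape tone.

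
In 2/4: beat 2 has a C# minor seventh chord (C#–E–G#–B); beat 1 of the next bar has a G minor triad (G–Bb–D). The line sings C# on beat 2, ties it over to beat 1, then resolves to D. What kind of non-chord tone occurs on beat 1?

The harmony at that moment is G minor triad (G, Bb, D); C# is not a chord tone.
It is held over (the same pitch as the preceding C#) and left by step up to D.
Held over from the previous chord and resolving up by step — a retardation.

Retardation.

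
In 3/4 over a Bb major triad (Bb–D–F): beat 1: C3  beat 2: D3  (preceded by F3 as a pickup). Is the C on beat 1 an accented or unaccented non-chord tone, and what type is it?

Accented appoggiatura.

The harmony at that moment is Bb major triad (Bb, D, F); C3 is not a chord tone.
It is approached by leap down from F3 and left by step up to D3.
Leap in, step out — an appoggiatura.
It falls on the downbeat, so it is accented.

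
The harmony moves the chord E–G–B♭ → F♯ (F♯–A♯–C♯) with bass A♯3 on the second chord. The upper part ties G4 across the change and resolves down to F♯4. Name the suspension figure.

7–6 suspension.

At the second chord the bass is A♯3. The suspended G4 lies a seventh above the bass; after resolving down by step to F♯4, the interval above the bass becomes a sixth.
Suspension figures are named by those two intervals: 7–6.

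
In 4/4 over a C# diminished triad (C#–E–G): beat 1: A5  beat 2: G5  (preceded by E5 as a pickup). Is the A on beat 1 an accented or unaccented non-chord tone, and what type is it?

The harmony at that moment is C# diminished triad (C#, E, G); A5 is not a chord tone.
It is approached by leap up from E5 and left by step down to G5.
Leap in, step out — an appoggiatura.
It falls on the downbeat, so it is accented.

Accented appoggiatura.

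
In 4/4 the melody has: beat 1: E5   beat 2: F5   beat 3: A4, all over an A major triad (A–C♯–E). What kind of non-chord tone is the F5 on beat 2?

The harmony at that moment is A major triad (A, C♯, E); F5 is not a chord tone.
It is approached by step up from E5 and left by leap down to A4.
Step in, leap out, on a weak beat — an escape tone.

Escape tone.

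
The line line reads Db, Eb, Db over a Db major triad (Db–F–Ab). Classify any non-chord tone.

Eb is a neighbor tone.

The harmony at that moment is Db major triad (Db, F, Ab); Eb is not a chord tone.
It is approached by step up from Db and left by step down to Db.
Step away and step back to the same note — a neighbor tone (upper neighbor).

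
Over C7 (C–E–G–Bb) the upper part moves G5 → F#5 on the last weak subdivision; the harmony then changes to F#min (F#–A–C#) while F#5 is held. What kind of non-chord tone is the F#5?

The harmony at that moment is C dominant seventh chord (C, E, G, Bb); F#5 is not a chord tone.
It is approached by step down from G5 and then sustained as the same pitch into the next harmony.
Arriving early and becoming a chord tone when the harmony changes — an anticipation.

F#5 is an anticipation.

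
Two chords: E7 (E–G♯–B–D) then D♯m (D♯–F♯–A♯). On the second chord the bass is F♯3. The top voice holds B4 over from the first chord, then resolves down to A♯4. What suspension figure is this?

At the second chord the bass is F♯3. The suspended B4 lies a fourth above the bass; after resolving down by step to A♯4, the interval above the bass becomes a third.
Suspension figures are named by those two intervals: 4–3.

4–3 suspension.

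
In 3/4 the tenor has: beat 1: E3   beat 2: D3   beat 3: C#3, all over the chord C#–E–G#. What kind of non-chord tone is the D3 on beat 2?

Passing tone.

The harmony at that moment is C# minor triad (C#, E, G#); D3 is not a chord tone.
It is approached by step down from E3 and left by step down to C#3.
Step in, step out in the same direction — a passing tone.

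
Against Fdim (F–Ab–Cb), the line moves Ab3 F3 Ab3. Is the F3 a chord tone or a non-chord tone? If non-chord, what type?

F diminished triad contains F, Ab, Cb; F is the root, so it is a chord tone.

Chord tone (the root of F diminished triad).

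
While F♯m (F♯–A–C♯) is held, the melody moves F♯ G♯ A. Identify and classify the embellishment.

The harmony at that moment is F♯ minor triad (F♯, A, C♯); G♯ is not a chord tone.
It is approached by step up from F♯ and left by step up to A.
Step in, step out in the same direction — a passing tone.

G♯ is a passing tone.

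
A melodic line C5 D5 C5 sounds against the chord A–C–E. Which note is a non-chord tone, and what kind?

D5 is a neighbor tone.

The harmony at that moment is A minor triad (A, C, E); D5 is not a chord tone.
It is approached by step up from C5 and left by step down to C5.
Step away and step back to the same note — a neighbor tone (upper neighbor).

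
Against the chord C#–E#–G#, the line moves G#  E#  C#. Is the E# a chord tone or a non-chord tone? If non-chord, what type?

C# major triad contains C#, E#, G#; E# is the third, so it is a chord tone.

Chord tone (the third of C# major triad).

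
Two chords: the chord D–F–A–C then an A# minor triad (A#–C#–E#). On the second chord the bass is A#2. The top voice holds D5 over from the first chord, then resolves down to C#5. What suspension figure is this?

At the second chord the bass is A#2. The suspended D5 lies a fourth above the bass; after resolving down by step to C#5, the interval above the bass becomes a third.
Suspension figures are named by those two intervals: 4–3.

4–3 suspension.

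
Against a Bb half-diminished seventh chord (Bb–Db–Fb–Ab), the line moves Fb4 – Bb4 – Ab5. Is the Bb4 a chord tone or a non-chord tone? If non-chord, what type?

Chord tone (the root of Bb half-diminished seventh chord).

Bb half-diminished seventh chord contains Bb, Db, Fb, Ab; Bb is the root, so it is a chord tone.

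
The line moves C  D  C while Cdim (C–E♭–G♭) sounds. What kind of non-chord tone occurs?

D is a neighbor tone.

The harmony at that moment is C diminished triad (C, E♭, G♭); D is not a chord tone.
It is approached by step up from C and left by step down to C.
Step away and step back to the same note — a neighbor tone (upper neighbor).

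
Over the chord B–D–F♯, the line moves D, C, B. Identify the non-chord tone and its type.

C is a passing tone.

The harmony at that moment is B minor triad (B, D, F♯); C is not a chord tone.
It is approached by step down from D and left by step down to B.
Step in, step out in the same direction — a passing tone.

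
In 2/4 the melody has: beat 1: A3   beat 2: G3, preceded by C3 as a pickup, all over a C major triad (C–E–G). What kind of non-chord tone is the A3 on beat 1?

Appoggiatura.

The harmony at that moment is C major triad (C, E, G); A3 is not a chord tone.
It is approached by leap up from C3 and left by step down to G3.
Leap in, step out, metrically accented — an appoggiatura.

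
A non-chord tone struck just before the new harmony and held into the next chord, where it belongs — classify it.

Approach: ahead of the chord change (typically by step), so it is dissonant against the current harmony. Departure: none — the same pitch is restated or held and is a chord tone of the new harmony.
Dissonant first, consonant once the harmony catches up: the note simply arrives early — an anticipation. (The reverse timing, consonant first and dissonant after the change, would be a suspension or retardation.)

Anticipation.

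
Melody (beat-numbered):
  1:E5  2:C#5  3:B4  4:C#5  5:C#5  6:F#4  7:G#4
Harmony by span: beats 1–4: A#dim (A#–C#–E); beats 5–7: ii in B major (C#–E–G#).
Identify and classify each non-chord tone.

B4 (beat 3) — neighbor tone; F#4 (beat 6) — appoggiatura.

The harmony at that moment is A# diminished triad (A#, C#, E); B4 is not a chord tone.
It is approached by step down from C#5 and left by step up to C#5.
Step away and step back to the same note — a neighbor tone (lower neighbor).
The harmony at that moment is C# minor triad (C#, E, G#); F#4 is not a chord tone.
It is approached by leap down from C#5 and left by step up to G#4.
Leap in, step out — an appoggiatura.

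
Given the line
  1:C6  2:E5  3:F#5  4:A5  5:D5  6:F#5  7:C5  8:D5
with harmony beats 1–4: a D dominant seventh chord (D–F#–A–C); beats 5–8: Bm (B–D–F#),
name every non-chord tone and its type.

The harmony at that moment is D dominant seventh chord (D, F#, A, C); E5 is not a chord tone.
It is approached by leap down from C6 and left by step up to F#5.
Leap in, step out — an appoggiatura.
The harmony at that moment is B minor triad (B, D, F#); C5 is not a chord tone.
It is approached by leap down from F#5 and left by step up to D5.
Leap in, step out — an appoggiatura.

E5 (beat 2) — appoggiatura; C5 (beat 7) — appoggiatura.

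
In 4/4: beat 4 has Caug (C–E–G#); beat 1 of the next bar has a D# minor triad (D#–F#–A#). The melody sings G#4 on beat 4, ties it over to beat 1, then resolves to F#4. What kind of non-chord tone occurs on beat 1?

The harmony at that moment is D# minor triad (D#, F#, A#); G#4 is not a chord tone.
It is held over (the same pitch as the preceding G#4) and left by step down to F#4.
Held over from the previous chord and resolving down by step — a suspension.

Suspension.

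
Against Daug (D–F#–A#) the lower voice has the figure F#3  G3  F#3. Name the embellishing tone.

G3 is a neighbor tone.

The harmony at that moment is D augmented triad (D, F#, A#); G3 is not a chord tone.
It is approached by step up from F#3 and left by step down to F#3.
Step away and step back to the same note — a neighbor tone (upper neighbor).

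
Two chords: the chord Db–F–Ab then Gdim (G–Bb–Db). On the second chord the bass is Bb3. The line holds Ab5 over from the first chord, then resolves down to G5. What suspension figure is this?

7–6 suspension.

At the second chord the bass is Bb3. The suspended Ab5 lies a seventh above the bass; after resolving down by step to G5, the interval above the bass becomes a sixth.
Suspension figures are named by those two intervals: 7–6.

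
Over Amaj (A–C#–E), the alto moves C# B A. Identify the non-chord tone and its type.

The harmony at that moment is A major triad (A, C#, E); B is not a chord tone.
It is approached by step down from C# and left by step down to A.
Step in, step out in the same direction — a passing tone.

B is a passing tone.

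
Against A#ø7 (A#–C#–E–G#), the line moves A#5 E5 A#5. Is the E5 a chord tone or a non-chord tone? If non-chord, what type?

Chord tone (the fifth of A# half-diminished seventh chord).

A# half-diminished seventh chord contains A#, C#, E, G#; E is the fifth, so it is a chord tone.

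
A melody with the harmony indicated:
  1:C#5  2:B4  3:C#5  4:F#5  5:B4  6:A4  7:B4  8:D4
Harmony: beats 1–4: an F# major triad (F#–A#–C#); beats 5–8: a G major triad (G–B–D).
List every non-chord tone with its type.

The harmony at that moment is F# major triad (F#, A#, C#); B4 is not a chord tone.
It is approached by step down from C#5 and left by step up to C#5.
Step away and step back to the same note — a neighbor tone (lower neighbor).
The harmony at that moment is G major triad (G, B, D); A4 is not a chord tone.
It is approached by step down from B4 and left by step up to B4.
Step away and step back to the same note — a neighbor tone (lower neighbor).

B4 (beat 2) — neighbor tone; A4 (beat 6) — neighbor tone.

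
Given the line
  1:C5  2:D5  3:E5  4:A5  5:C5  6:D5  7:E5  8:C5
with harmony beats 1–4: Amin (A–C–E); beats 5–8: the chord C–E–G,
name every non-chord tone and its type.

D5 (beat 2) — passing tone; D5 (beat 6) — passing tone.

The harmony at that moment is A minor triad (A, C, E); D5 is not a chord tone.
It is approached by step up from C5 and left by step up to E5.
Step in, step out in the same direction — a passing tone.
The harmony at that moment is C major triad (C, E, G); D5 is not a chord tone.
It is approached by step up from C5 and left by step up to E5.
Step in, step out in the same direction — a passing tone.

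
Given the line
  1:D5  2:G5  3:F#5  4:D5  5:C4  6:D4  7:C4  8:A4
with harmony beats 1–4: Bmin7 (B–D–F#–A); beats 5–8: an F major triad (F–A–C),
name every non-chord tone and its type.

G5 (beat 2) — appoggiatura; D4 (beat 6) — neighbor tone.

The harmony at that moment is B minor seventh chord (B, D, F#, A); G5 is not a chord tone.
It is approached by leap up from D5 and left by step down to F#5.
Leap in, step out — an appoggiatura.
The harmony at that moment is F major triad (F, A, C); D4 is not a chord tone.
It is approached by step up from C4 and left by step down to C4.
Step away and step back to the same note — a neighbor tone (upper neighbor).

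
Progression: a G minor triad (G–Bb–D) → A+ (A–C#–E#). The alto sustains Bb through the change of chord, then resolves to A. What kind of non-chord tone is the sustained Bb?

The harmony at that moment is A augmented triad (A, C#, E#); Bb is not a chord tone.
It is held over (the same pitch as the preceding Bb) and left by step down to A.
Held over from the previous chord and resolving down by step — a suspension.

Bb is a suspension.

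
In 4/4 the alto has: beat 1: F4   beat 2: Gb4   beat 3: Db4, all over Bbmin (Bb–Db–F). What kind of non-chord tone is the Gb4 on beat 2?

Escape tone.

The harmony at that moment is Bb minor triad (Bb, Db, F); Gb4 is not a chord tone.
It is approached by step up from F4 and left by leap down to Db4.
Step in, leap out, on a weak beat — an escape tone.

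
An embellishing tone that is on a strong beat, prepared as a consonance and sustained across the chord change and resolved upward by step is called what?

Approach: by preparation — the pitch is first a chord tone, then held (tied or repeated) while the harmony changes under it. Departure: up by step. Metric position: strong.
A prepared dissonance that resolves upward by step — a retardation. (The same figure resolving downward would be a suspension.)

Retardation.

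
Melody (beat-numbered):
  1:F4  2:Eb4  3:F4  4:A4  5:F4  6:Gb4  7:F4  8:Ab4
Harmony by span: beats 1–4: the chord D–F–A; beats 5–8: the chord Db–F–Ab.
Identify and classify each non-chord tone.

Eb4 (beat 2) — neighbor tone; Gb4 (beat 6) — neighbor tone.

The harmony at that moment is D minor triad (D, F, A); Eb4 is not a chord tone.
It is approached by step down from F4 and left by step up to F4.
Step away and step back to the same note — a neighbor tone (lower neighbor).
The harmony at that moment is Db major triad (Db, F, Ab); Gb4 is not a chord tone.
It is approached by step up from F4 and left by step down to F4.
Step away and step back to the same note — a neighbor tone (upper neighbor).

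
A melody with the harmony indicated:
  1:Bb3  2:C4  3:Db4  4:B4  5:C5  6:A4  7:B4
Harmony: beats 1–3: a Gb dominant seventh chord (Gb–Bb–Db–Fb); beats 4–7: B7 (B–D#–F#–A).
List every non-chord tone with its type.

C4 (beat 2) — passing tone; C5 (beat 5) — escape tone.

The harmony at that moment is Gb dominant seventh chord (Gb, Bb, Db, Fb); C4 is not a chord tone.
It is approached by step up from Bb3 and left by step up to Db4.
Step in, step out in the same direction — a passing tone.
The harmony at that moment is B dominant seventh chord (B, D#, F#, A); C5 is not a chord tone.
It is approached by step up from B4 and left by leap down to A4.
Step in, leap out — an escape tone.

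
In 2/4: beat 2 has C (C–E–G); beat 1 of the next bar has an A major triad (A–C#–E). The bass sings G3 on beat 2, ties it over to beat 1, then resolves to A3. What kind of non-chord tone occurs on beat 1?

The harmony at that moment is A major triad (A, C#, E); G3 is not a chord tone.
It is held over (the same pitch as the preceding G3) and left by step up to A3.
Held over from the previous chord and resolving up by step — a retardation.

Retardation.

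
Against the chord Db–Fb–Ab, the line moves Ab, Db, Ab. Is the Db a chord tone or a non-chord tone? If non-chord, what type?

Db minor triad contains Db, Fb, Ab; Db is the root, so it is a chord tone.

Chord tone (the root of Db minor triad).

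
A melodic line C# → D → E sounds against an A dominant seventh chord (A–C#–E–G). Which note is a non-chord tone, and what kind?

The harmony at that moment is A dominant seventh chord (A, C#, E, G); D is not a chord tone.
It is approached by step up from C# and left by step up to E.
Step in, step out in the same direction — a passing tone.

D is a passing tone.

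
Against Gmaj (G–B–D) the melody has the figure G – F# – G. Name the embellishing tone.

The harmony at that moment is G major triad (G, B, D); F# is not a chord tone.
It is approached by step down from G and left by step up to G.
Step away and step back to the same note — a neighbor tone (lower neighbor).

F# is a neighbor tone.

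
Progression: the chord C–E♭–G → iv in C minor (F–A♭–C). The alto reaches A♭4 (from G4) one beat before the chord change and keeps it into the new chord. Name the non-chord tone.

The harmony at that moment is C minor triad (C, E♭, G); A♭4 is not a chord tone.
It is approached by step up from G4 and then sustained as the same pitch into the next harmony.
Arriving early and becoming a chord tone when the harmony changes — an anticipation.

A♭4 is an anticipation.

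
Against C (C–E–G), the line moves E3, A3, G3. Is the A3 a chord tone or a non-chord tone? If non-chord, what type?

Non-chord tone — an appoggiatura.

The harmony at that moment is C major triad (C, E, G); A3 is not a chord tone.
It is approached by leap up from E3 and left by step down to G3.
Leap in, step out — an appoggiatura.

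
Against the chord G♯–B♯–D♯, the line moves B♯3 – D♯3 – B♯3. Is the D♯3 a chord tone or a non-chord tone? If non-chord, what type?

G# major triad contains G♯, B♯, D♯; D♯ is the fifth, so it is a chord tone.

Chord tone (the fifth of G# major triad).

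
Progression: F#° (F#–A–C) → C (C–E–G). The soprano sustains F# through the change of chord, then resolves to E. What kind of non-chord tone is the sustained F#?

F# is a suspension.

The harmony at that moment is C major triad (C, E, G); F# is not a chord tone.
It is held over (the same pitch as the preceding F#) and left by step down to E.
Held over from the previous chord and resolving down by step — a suspension.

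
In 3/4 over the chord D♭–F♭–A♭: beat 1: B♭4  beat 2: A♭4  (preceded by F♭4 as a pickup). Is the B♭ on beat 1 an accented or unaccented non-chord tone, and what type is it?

The harmony at that moment is D♭ minor triad (D♭, F♭, A♭); B♭4 is not a chord tone.
It is approached by leap up from F♭4 and left by step down to A♭4.
Leap in, step out — an appoggiatura.
It falls on the downbeat, so it is accented.

Accented appoggiatura.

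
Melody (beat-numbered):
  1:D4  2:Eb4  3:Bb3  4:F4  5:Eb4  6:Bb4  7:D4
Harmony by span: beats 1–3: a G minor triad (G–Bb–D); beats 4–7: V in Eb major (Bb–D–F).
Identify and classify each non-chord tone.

Eb4 (beat 2) — escape tone; Eb4 (beat 5) — escape tone.

The harmony at that moment is G minor triad (G, Bb, D); Eb4 is not a chord tone.
It is approached by step up from D4 and left by leap down to Bb3.
Step in, leap out — an escape tone.
The harmony at that moment is Bb major triad (Bb, D, F); Eb4 is not a chord tone.
It is approached by step down from F4 and left by leap up to Bb4.
Step in, leap out — an escape tone.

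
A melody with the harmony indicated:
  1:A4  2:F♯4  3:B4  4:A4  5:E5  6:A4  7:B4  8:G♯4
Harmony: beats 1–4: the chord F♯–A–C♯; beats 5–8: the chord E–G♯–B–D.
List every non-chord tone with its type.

B4 (beat 3) — appoggiatura; A4 (beat 6) — appoggiatura.

The harmony at that moment is F♯ minor triad (F♯, A, C♯); B4 is not a chord tone.
It is approached by leap up from F♯4 and left by step down to A4.
Leap in, step out — an appoggiatura.
The harmony at that moment is E dominant seventh chord (E, G♯, B, D); A4 is not a chord tone.
It is approached by leap down from E5 and left by step up to B4.
Leap in, step out — an appoggiatura.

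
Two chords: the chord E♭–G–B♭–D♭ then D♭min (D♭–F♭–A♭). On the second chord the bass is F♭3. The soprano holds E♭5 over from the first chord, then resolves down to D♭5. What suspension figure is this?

At the second chord the bass is F♭3. The suspended E♭5 lies a seventh above the bass; after resolving down by step to D♭5, the interval above the bass becomes a sixth.
Suspension figures are named by those two intervals: 7–6.

7–6 suspension.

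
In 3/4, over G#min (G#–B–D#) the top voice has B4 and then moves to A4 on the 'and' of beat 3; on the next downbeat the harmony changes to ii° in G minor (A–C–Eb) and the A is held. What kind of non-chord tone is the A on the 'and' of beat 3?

Anticipation.

The harmony at that moment is G# minor triad (G#, B, D#); A4 is not a chord tone.
It is approached by step down from B4 and then sustained as the same pitch into the next harmony.
Arriving early and becoming a chord tone when the harmony changes — an anticipation.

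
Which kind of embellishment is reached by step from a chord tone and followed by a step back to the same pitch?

Approach: by step. Departure: by step in the opposite direction, back to the starting pitch.
Stepwise on both sides but reversing to return to the same chord tone — a neighbor tone. (Had it continued onward in the same direction it would be a passing tone instead.)

Neighbor tone.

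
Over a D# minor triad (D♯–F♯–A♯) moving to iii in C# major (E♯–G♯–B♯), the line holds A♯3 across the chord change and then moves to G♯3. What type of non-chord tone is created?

A♯3 is a suspension.

The harmony at that moment is E♯ minor triad (E♯, G♯, B♯); A♯3 is not a chord tone.
It is held over (the same pitch as the preceding A♯3) and left by step down to G♯3.
Held over from the previous chord and resolving down by step — a suspension.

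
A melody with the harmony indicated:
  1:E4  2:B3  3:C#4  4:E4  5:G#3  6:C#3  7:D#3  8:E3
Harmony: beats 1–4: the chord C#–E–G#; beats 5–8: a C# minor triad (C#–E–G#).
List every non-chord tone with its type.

B3 (beat 2) — appoggiatura; D#3 (beat 7) — passing tone.

The harmony at that moment is C# minor triad (C#, E, G#); B3 is not a chord tone.
It is approached by leap down from E4 and left by step up to C#4.
Leap in, step out — an appoggiatura.
The harmony at that moment is C# minor triad (C#, E, G#); D#3 is not a chord tone.
It is approached by step up from C#3 and left by step up to E3.
Step in, step out in the same direction — a passing tone.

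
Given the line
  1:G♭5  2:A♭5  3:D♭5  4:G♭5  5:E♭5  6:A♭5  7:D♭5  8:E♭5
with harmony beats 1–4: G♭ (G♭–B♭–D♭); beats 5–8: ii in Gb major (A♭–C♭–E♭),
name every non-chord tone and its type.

The harmony at that moment is G♭ major triad (G♭, B♭, D♭); A♭5 is not a chord tone.
It is approached by step up from G♭5 and left by leap down to D♭5.
Step in, leap out — an escape tone.
The harmony at that moment is A♭ minor triad (A♭, C♭, E♭); D♭5 is not a chord tone.
It is approached by leap down from A♭5 and left by step up to E♭5.
Leap in, step out — an appoggiatura.

A♭5 (beat 2) — escape tone; D♭5 (beat 7) — appoggiatura.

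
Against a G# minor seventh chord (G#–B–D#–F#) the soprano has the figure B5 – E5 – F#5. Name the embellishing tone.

The harmony at that moment is G# minor seventh chord (G#, B, D#, F#); E5 is not a chord tone.
It is approached by leap down from B5 and left by step up to F#5.
Leap in, step out — an appoggiatura.

E5 is an appoggiatura.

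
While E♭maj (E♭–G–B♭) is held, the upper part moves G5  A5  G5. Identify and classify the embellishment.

A5 is a neighbor tone.

The harmony at that moment is E♭ major triad (E♭, G, B♭); A5 is not a chord tone.
It is approached by step up from G5 and left by step down to G5.
Step away and step back to the same note — a neighbor tone (upper neighbor).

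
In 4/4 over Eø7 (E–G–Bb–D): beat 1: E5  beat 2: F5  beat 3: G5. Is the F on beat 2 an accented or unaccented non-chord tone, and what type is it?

The harmony at that moment is E half-diminished seventh chord (E, G, Bb, D); F5 is not a chord tone.
It is approached by step up from E5 and left by step up to G5.
Step in, step out in the same direction — a passing tone.
It falls on a weak beat, so it is unaccented.

Unaccented passing tone.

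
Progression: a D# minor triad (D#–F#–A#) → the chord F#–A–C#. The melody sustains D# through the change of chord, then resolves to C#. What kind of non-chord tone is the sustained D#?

D# is a suspension.

The harmony at that moment is F# minor triad (F#, A, C#); D# is not a chord tone.
It is held over (the same pitch as the preceding D#) and left by step down to C#.
Held over from the previous chord and resolving down by step — a suspension.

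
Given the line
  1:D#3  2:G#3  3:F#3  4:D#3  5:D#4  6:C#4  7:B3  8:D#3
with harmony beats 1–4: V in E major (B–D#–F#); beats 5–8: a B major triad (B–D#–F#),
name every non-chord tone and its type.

G#3 (beat 2) — appoggiatura; C#4 (beat 6) — passing tone.

The harmony at that moment is B major triad (B, D#, F#); G#3 is not a chord tone.
It is approached by leap up from D#3 and left by step down to F#3.
Leap in, step out — an appoggiatura.
The harmony at that moment is B major triad (B, D#, F#); C#4 is not a chord tone.
It is approached by step down from D#4 and left by step down to B3.
Step in, step out in the same direction — a passing tone.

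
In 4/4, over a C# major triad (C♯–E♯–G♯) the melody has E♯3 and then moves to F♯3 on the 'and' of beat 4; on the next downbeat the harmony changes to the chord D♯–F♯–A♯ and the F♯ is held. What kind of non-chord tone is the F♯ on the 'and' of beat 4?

The harmony at that moment is C♯ major triad (C♯, E♯, G♯); F♯3 is not a chord tone.
It is approached by step up from E♯3 and then sustained as the same pitch into the next harmony.
Arriving early and becoming a chord tone when the harmony changes — an anticipation.

Anticipation.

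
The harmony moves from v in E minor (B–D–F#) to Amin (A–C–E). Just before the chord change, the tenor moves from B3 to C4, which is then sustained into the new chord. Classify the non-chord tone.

The harmony at that moment is B minor triad (B, D, F#); C4 is not a chord tone.
It is approached by step up from B3 and then sustained as the same pitch into the next harmony.
Arriving early and becoming a chord tone when the harmony changes — an anticipation.

C4 is an anticipation.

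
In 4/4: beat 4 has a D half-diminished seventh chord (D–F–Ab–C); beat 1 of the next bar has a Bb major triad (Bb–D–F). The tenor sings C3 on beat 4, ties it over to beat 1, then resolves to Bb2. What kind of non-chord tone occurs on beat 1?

The harmony at that moment is Bb major triad (Bb, D, F); C3 is not a chord tone.
It is held over (the same pitch as the preceding C3) and left by step down to Bb2.
Held over from the previous chord and resolving down by step — a suspension.

Suspension.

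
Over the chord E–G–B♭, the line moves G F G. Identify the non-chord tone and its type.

F is a neighbor tone.

The harmony at that moment is E diminished triad (E, G, B♭); F is not a chord tone.
It is approached by step down from G and left by step up to G.
Step away and step back to the same note — a neighbor tone (lower neighbor).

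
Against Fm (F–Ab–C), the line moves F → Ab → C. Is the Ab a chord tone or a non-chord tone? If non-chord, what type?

F minor triad contains F, Ab, C; Ab is the third, so it is a chord tone.

Chord tone (the third of F minor triad).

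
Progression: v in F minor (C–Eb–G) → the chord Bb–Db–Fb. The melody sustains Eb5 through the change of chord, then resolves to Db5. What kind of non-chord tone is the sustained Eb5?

Eb5 is a suspension.

The harmony at that moment is Bb diminished triad (Bb, Db, Fb); Eb5 is not a chord tone.
It is held over (the same pitch as the preceding Eb5) and left by step down to Db5.
Held over from the previous chord and resolving down by step — a suspension.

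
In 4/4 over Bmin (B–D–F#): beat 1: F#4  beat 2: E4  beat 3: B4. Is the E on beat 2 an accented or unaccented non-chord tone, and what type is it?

The harmony at that moment is B minor triad (B, D, F#); E4 is not a chord tone.
It is approached by step down from F#4 and left by leap up to B4.
Step in, leap out — an escape tone.
It falls on a weak beat, so it is unaccented.

Unaccented escape tone.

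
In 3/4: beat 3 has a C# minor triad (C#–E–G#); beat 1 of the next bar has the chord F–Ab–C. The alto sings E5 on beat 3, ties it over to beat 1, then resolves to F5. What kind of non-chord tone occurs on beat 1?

Retardation.

The harmony at that moment is F minor triad (F, Ab, C); E5 is not a chord tone.
It is held over (the same pitch as the preceding E5) and left by step up to F5.
Held over from the previous chord and resolving up by step — a retardation.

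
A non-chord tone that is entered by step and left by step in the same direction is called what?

Passing tone.

Approach: by step. Departure: by step, continuing in the same direction.
Stepwise on both sides with no change of direction means the note fills in the space between two different chord tones — a passing tone. (Had it turned back to its starting note it would be a neighbor tone instead.)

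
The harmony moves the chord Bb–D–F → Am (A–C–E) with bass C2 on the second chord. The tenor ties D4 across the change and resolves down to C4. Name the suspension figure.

At the second chord the bass is C2. The suspended D4 lies a ninth above the bass; after resolving down by step to C4, the interval above the bass becomes an octave.
Suspension figures are named by those two intervals: 9–8.

9–8 suspension.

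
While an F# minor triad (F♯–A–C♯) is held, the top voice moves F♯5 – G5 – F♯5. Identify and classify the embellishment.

The harmony at that moment is F♯ minor triad (F♯, A, C♯); G5 is not a chord tone.
It is approached by step up from F♯5 and left by step down to F♯5.
Step away and step back to the same note — a neighbor tone (upper neighbor).

G5 is a neighbor tone.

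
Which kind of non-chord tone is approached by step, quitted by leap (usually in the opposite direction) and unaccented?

Approach: by step. Departure: by leap. Metric position: weak.
Step in, leap out, from a weak position — an escape tone (échappée). (It is the mirror image of the appoggiatura, which leaps in and steps out on a strong beat.)

Escape tone.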